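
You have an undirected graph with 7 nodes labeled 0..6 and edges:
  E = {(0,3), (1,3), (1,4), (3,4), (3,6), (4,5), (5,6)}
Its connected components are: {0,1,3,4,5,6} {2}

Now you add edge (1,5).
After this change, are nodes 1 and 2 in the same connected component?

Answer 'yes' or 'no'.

Answer: no

Derivation:
Initial components: {0,1,3,4,5,6} {2}
Adding edge (1,5): both already in same component {0,1,3,4,5,6}. No change.
New components: {0,1,3,4,5,6} {2}
Are 1 and 2 in the same component? no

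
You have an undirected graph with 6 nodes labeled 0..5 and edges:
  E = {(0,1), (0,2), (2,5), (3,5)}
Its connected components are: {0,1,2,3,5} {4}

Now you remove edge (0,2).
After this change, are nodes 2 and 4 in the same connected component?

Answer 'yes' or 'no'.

Answer: no

Derivation:
Initial components: {0,1,2,3,5} {4}
Removing edge (0,2): it was a bridge — component count 2 -> 3.
New components: {0,1} {2,3,5} {4}
Are 2 and 4 in the same component? no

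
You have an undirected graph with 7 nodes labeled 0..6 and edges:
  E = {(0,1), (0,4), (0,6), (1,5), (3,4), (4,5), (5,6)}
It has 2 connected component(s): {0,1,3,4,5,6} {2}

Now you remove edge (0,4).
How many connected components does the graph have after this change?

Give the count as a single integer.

Initial component count: 2
Remove (0,4): not a bridge. Count unchanged: 2.
  After removal, components: {0,1,3,4,5,6} {2}
New component count: 2

Answer: 2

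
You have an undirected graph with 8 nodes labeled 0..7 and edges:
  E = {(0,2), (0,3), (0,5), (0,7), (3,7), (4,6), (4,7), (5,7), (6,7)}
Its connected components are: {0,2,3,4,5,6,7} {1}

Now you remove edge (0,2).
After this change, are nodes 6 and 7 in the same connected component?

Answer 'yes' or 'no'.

Initial components: {0,2,3,4,5,6,7} {1}
Removing edge (0,2): it was a bridge — component count 2 -> 3.
New components: {0,3,4,5,6,7} {1} {2}
Are 6 and 7 in the same component? yes

Answer: yes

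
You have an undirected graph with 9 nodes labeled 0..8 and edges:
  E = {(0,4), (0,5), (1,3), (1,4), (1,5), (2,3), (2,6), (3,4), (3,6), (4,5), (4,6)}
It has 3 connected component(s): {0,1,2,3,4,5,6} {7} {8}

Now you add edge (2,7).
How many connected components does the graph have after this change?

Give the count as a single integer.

Answer: 2

Derivation:
Initial component count: 3
Add (2,7): merges two components. Count decreases: 3 -> 2.
New component count: 2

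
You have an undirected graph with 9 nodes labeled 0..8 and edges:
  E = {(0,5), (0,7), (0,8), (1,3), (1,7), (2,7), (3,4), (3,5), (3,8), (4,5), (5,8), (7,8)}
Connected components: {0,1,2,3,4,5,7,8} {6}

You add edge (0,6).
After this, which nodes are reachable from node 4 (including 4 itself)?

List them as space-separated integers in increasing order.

Before: nodes reachable from 4: {0,1,2,3,4,5,7,8}
Adding (0,6): merges 4's component with another. Reachability grows.
After: nodes reachable from 4: {0,1,2,3,4,5,6,7,8}

Answer: 0 1 2 3 4 5 6 7 8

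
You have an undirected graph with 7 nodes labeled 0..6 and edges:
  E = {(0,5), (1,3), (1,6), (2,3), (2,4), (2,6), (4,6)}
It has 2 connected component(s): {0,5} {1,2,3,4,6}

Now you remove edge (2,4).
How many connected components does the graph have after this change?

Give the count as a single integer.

Answer: 2

Derivation:
Initial component count: 2
Remove (2,4): not a bridge. Count unchanged: 2.
  After removal, components: {0,5} {1,2,3,4,6}
New component count: 2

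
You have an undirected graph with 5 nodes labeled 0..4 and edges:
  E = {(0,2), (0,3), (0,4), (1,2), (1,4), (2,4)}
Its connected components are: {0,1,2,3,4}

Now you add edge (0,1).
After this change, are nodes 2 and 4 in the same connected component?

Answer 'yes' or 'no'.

Answer: yes

Derivation:
Initial components: {0,1,2,3,4}
Adding edge (0,1): both already in same component {0,1,2,3,4}. No change.
New components: {0,1,2,3,4}
Are 2 and 4 in the same component? yes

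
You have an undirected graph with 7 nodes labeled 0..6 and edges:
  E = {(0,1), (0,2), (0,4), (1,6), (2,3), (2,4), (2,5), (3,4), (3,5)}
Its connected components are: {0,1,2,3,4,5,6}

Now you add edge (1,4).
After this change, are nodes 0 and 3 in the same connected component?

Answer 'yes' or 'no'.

Initial components: {0,1,2,3,4,5,6}
Adding edge (1,4): both already in same component {0,1,2,3,4,5,6}. No change.
New components: {0,1,2,3,4,5,6}
Are 0 and 3 in the same component? yes

Answer: yes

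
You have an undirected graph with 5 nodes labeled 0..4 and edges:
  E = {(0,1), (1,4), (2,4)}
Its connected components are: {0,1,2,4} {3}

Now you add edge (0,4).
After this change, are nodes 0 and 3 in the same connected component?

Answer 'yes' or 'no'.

Answer: no

Derivation:
Initial components: {0,1,2,4} {3}
Adding edge (0,4): both already in same component {0,1,2,4}. No change.
New components: {0,1,2,4} {3}
Are 0 and 3 in the same component? no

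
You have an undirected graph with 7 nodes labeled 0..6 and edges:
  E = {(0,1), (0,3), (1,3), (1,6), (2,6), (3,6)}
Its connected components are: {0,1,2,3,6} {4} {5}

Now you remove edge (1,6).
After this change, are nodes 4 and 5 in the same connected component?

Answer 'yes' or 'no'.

Answer: no

Derivation:
Initial components: {0,1,2,3,6} {4} {5}
Removing edge (1,6): not a bridge — component count unchanged at 3.
New components: {0,1,2,3,6} {4} {5}
Are 4 and 5 in the same component? no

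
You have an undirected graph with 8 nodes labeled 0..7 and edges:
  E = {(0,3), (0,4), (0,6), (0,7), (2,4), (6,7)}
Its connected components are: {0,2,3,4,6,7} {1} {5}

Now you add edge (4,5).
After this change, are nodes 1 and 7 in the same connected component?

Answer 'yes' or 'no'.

Initial components: {0,2,3,4,6,7} {1} {5}
Adding edge (4,5): merges {0,2,3,4,6,7} and {5}.
New components: {0,2,3,4,5,6,7} {1}
Are 1 and 7 in the same component? no

Answer: no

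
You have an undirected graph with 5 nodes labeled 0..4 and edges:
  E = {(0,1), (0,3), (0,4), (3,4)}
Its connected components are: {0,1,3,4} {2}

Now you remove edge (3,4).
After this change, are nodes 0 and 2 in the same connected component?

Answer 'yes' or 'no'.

Initial components: {0,1,3,4} {2}
Removing edge (3,4): not a bridge — component count unchanged at 2.
New components: {0,1,3,4} {2}
Are 0 and 2 in the same component? no

Answer: no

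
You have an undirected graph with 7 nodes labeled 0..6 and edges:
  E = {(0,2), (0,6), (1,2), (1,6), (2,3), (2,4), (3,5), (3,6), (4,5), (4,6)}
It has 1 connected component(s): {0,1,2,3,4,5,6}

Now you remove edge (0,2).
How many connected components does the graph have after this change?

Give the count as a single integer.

Initial component count: 1
Remove (0,2): not a bridge. Count unchanged: 1.
  After removal, components: {0,1,2,3,4,5,6}
New component count: 1

Answer: 1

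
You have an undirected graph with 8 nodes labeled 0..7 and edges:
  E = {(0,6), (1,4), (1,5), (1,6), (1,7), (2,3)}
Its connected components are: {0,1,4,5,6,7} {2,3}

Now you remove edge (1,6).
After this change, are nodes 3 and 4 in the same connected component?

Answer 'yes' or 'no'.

Initial components: {0,1,4,5,6,7} {2,3}
Removing edge (1,6): it was a bridge — component count 2 -> 3.
New components: {0,6} {1,4,5,7} {2,3}
Are 3 and 4 in the same component? no

Answer: no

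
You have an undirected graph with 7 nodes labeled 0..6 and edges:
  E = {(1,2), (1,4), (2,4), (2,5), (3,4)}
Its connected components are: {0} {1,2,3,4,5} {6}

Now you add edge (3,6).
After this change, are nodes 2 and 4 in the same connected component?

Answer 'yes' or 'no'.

Initial components: {0} {1,2,3,4,5} {6}
Adding edge (3,6): merges {1,2,3,4,5} and {6}.
New components: {0} {1,2,3,4,5,6}
Are 2 and 4 in the same component? yes

Answer: yes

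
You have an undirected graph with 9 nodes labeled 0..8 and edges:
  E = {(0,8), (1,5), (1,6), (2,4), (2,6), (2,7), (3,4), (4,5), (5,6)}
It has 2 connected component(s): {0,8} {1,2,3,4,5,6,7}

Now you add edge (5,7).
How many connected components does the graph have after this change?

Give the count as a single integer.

Initial component count: 2
Add (5,7): endpoints already in same component. Count unchanged: 2.
New component count: 2

Answer: 2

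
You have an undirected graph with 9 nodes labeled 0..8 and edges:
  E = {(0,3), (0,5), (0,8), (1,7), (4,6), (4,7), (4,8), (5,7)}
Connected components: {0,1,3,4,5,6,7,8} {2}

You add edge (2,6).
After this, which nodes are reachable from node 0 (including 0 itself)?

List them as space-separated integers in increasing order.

Answer: 0 1 2 3 4 5 6 7 8

Derivation:
Before: nodes reachable from 0: {0,1,3,4,5,6,7,8}
Adding (2,6): merges 0's component with another. Reachability grows.
After: nodes reachable from 0: {0,1,2,3,4,5,6,7,8}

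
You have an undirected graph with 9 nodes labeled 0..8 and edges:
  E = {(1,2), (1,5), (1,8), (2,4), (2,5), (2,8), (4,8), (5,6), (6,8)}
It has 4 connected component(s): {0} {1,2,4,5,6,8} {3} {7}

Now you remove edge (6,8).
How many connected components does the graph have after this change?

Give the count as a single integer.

Initial component count: 4
Remove (6,8): not a bridge. Count unchanged: 4.
  After removal, components: {0} {1,2,4,5,6,8} {3} {7}
New component count: 4

Answer: 4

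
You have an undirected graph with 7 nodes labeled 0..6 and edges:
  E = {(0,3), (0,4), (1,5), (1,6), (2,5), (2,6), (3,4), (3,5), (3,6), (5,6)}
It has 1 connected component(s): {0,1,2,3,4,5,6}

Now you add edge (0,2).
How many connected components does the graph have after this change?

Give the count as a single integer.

Initial component count: 1
Add (0,2): endpoints already in same component. Count unchanged: 1.
New component count: 1

Answer: 1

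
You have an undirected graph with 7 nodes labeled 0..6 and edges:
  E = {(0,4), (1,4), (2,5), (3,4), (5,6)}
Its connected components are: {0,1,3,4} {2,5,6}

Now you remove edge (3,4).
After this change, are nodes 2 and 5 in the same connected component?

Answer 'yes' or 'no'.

Answer: yes

Derivation:
Initial components: {0,1,3,4} {2,5,6}
Removing edge (3,4): it was a bridge — component count 2 -> 3.
New components: {0,1,4} {2,5,6} {3}
Are 2 and 5 in the same component? yes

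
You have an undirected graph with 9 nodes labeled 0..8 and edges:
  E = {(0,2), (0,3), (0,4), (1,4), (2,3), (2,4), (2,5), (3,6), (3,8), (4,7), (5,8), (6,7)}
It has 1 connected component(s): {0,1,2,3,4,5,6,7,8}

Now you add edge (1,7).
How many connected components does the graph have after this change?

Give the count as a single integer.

Initial component count: 1
Add (1,7): endpoints already in same component. Count unchanged: 1.
New component count: 1

Answer: 1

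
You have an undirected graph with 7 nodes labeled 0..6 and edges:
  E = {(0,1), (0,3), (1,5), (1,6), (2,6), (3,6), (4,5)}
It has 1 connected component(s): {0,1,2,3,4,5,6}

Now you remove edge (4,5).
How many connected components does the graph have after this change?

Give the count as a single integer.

Answer: 2

Derivation:
Initial component count: 1
Remove (4,5): it was a bridge. Count increases: 1 -> 2.
  After removal, components: {0,1,2,3,5,6} {4}
New component count: 2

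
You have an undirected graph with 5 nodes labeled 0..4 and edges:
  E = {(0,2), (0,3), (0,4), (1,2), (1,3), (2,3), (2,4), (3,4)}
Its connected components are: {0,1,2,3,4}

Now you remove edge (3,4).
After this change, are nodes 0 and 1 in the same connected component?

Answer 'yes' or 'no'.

Initial components: {0,1,2,3,4}
Removing edge (3,4): not a bridge — component count unchanged at 1.
New components: {0,1,2,3,4}
Are 0 and 1 in the same component? yes

Answer: yes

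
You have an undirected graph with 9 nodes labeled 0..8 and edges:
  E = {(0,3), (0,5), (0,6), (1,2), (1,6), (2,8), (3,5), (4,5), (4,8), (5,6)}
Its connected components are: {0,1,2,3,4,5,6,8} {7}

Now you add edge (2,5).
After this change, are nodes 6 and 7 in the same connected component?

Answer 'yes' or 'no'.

Initial components: {0,1,2,3,4,5,6,8} {7}
Adding edge (2,5): both already in same component {0,1,2,3,4,5,6,8}. No change.
New components: {0,1,2,3,4,5,6,8} {7}
Are 6 and 7 in the same component? no

Answer: no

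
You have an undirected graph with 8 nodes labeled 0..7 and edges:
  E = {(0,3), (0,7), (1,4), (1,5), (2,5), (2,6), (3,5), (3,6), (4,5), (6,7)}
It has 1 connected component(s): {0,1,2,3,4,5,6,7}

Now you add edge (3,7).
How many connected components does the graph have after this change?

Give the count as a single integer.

Answer: 1

Derivation:
Initial component count: 1
Add (3,7): endpoints already in same component. Count unchanged: 1.
New component count: 1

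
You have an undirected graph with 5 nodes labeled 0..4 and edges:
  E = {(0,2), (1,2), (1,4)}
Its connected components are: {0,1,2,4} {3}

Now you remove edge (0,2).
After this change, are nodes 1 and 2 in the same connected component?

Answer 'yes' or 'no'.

Initial components: {0,1,2,4} {3}
Removing edge (0,2): it was a bridge — component count 2 -> 3.
New components: {0} {1,2,4} {3}
Are 1 and 2 in the same component? yes

Answer: yes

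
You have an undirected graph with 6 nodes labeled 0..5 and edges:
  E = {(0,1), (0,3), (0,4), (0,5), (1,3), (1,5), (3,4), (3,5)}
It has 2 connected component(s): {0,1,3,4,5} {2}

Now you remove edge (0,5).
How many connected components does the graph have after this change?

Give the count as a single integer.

Initial component count: 2
Remove (0,5): not a bridge. Count unchanged: 2.
  After removal, components: {0,1,3,4,5} {2}
New component count: 2

Answer: 2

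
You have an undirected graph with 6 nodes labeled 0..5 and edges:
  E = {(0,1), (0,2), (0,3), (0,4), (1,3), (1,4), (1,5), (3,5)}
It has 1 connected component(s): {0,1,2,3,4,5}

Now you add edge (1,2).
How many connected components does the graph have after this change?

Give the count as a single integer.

Answer: 1

Derivation:
Initial component count: 1
Add (1,2): endpoints already in same component. Count unchanged: 1.
New component count: 1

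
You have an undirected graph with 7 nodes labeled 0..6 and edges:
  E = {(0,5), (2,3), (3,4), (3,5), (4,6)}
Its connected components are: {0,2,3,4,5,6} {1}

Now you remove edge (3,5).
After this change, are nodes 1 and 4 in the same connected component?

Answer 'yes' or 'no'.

Initial components: {0,2,3,4,5,6} {1}
Removing edge (3,5): it was a bridge — component count 2 -> 3.
New components: {0,5} {1} {2,3,4,6}
Are 1 and 4 in the same component? no

Answer: no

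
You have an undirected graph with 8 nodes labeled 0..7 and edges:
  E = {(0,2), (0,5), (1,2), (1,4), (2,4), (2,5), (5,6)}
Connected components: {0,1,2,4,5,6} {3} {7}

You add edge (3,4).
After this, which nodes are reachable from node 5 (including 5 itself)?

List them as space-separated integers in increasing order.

Before: nodes reachable from 5: {0,1,2,4,5,6}
Adding (3,4): merges 5's component with another. Reachability grows.
After: nodes reachable from 5: {0,1,2,3,4,5,6}

Answer: 0 1 2 3 4 5 6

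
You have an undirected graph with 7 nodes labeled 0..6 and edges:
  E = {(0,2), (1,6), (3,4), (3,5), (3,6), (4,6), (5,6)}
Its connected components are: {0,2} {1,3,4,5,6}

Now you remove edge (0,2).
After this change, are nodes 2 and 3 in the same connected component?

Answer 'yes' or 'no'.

Answer: no

Derivation:
Initial components: {0,2} {1,3,4,5,6}
Removing edge (0,2): it was a bridge — component count 2 -> 3.
New components: {0} {1,3,4,5,6} {2}
Are 2 and 3 in the same component? no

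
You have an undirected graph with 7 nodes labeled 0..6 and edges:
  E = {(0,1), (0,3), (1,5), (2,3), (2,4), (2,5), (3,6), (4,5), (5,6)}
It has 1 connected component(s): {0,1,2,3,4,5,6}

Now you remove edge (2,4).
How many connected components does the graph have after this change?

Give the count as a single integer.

Answer: 1

Derivation:
Initial component count: 1
Remove (2,4): not a bridge. Count unchanged: 1.
  After removal, components: {0,1,2,3,4,5,6}
New component count: 1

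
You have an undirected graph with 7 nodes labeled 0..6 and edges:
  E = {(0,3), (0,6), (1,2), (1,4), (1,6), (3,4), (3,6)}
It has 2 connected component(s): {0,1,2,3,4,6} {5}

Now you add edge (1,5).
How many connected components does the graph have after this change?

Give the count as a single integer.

Initial component count: 2
Add (1,5): merges two components. Count decreases: 2 -> 1.
New component count: 1

Answer: 1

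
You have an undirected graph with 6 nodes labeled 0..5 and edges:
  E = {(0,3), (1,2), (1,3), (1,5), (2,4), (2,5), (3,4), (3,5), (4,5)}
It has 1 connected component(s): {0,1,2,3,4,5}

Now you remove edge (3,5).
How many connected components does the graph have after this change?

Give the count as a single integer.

Answer: 1

Derivation:
Initial component count: 1
Remove (3,5): not a bridge. Count unchanged: 1.
  After removal, components: {0,1,2,3,4,5}
New component count: 1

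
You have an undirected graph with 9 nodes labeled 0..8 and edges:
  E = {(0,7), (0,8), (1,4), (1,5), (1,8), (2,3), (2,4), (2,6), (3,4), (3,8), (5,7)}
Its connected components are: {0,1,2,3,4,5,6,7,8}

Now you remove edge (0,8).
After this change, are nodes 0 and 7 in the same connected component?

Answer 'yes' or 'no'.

Answer: yes

Derivation:
Initial components: {0,1,2,3,4,5,6,7,8}
Removing edge (0,8): not a bridge — component count unchanged at 1.
New components: {0,1,2,3,4,5,6,7,8}
Are 0 and 7 in the same component? yes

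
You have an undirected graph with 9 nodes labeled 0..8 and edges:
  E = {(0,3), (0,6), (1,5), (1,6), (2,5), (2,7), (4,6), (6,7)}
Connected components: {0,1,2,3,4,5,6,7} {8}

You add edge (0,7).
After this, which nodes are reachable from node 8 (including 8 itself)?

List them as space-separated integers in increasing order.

Answer: 8

Derivation:
Before: nodes reachable from 8: {8}
Adding (0,7): both endpoints already in same component. Reachability from 8 unchanged.
After: nodes reachable from 8: {8}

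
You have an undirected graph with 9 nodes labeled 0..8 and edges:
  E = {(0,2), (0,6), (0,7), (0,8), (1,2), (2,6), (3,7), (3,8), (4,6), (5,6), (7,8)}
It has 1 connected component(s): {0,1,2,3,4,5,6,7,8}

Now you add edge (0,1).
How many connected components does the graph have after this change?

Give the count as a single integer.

Initial component count: 1
Add (0,1): endpoints already in same component. Count unchanged: 1.
New component count: 1

Answer: 1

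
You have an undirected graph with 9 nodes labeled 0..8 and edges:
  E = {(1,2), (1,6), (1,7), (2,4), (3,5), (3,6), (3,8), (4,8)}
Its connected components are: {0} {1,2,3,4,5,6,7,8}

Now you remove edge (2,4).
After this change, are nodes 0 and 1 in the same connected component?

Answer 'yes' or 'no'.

Initial components: {0} {1,2,3,4,5,6,7,8}
Removing edge (2,4): not a bridge — component count unchanged at 2.
New components: {0} {1,2,3,4,5,6,7,8}
Are 0 and 1 in the same component? no

Answer: no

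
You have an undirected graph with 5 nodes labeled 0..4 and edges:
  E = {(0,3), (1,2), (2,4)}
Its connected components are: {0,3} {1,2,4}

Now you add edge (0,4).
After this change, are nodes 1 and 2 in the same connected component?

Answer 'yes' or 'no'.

Answer: yes

Derivation:
Initial components: {0,3} {1,2,4}
Adding edge (0,4): merges {0,3} and {1,2,4}.
New components: {0,1,2,3,4}
Are 1 and 2 in the same component? yes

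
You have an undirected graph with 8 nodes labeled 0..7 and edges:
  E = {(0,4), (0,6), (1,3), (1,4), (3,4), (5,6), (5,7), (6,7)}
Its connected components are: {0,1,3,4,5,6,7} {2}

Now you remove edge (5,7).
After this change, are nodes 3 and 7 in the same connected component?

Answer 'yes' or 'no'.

Initial components: {0,1,3,4,5,6,7} {2}
Removing edge (5,7): not a bridge — component count unchanged at 2.
New components: {0,1,3,4,5,6,7} {2}
Are 3 and 7 in the same component? yes

Answer: yes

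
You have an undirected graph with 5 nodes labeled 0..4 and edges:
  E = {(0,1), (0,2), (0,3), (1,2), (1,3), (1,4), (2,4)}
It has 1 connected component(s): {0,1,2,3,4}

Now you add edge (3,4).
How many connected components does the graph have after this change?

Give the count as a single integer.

Initial component count: 1
Add (3,4): endpoints already in same component. Count unchanged: 1.
New component count: 1

Answer: 1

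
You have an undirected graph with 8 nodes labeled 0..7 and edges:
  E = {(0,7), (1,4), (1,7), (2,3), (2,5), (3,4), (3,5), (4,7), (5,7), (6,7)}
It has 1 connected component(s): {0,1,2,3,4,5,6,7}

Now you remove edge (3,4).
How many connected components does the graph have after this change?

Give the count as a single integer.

Initial component count: 1
Remove (3,4): not a bridge. Count unchanged: 1.
  After removal, components: {0,1,2,3,4,5,6,7}
New component count: 1

Answer: 1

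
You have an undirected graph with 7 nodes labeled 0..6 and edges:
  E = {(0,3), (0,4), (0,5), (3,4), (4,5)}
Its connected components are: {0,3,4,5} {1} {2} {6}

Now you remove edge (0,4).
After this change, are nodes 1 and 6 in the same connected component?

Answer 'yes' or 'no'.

Answer: no

Derivation:
Initial components: {0,3,4,5} {1} {2} {6}
Removing edge (0,4): not a bridge — component count unchanged at 4.
New components: {0,3,4,5} {1} {2} {6}
Are 1 and 6 in the same component? no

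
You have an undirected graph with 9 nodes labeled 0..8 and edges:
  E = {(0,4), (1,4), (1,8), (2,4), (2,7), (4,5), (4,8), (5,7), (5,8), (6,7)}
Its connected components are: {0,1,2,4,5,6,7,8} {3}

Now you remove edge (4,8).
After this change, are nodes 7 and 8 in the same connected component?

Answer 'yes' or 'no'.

Initial components: {0,1,2,4,5,6,7,8} {3}
Removing edge (4,8): not a bridge — component count unchanged at 2.
New components: {0,1,2,4,5,6,7,8} {3}
Are 7 and 8 in the same component? yes

Answer: yes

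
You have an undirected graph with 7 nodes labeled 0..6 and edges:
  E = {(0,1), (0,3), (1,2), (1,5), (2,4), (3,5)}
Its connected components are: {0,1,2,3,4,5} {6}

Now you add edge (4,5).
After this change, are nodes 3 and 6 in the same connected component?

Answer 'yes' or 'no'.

Answer: no

Derivation:
Initial components: {0,1,2,3,4,5} {6}
Adding edge (4,5): both already in same component {0,1,2,3,4,5}. No change.
New components: {0,1,2,3,4,5} {6}
Are 3 and 6 in the same component? no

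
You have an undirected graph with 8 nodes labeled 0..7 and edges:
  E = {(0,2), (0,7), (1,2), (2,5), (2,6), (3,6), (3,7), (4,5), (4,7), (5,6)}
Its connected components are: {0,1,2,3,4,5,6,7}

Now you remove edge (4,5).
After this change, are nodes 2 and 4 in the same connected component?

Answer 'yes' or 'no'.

Answer: yes

Derivation:
Initial components: {0,1,2,3,4,5,6,7}
Removing edge (4,5): not a bridge — component count unchanged at 1.
New components: {0,1,2,3,4,5,6,7}
Are 2 and 4 in the same component? yes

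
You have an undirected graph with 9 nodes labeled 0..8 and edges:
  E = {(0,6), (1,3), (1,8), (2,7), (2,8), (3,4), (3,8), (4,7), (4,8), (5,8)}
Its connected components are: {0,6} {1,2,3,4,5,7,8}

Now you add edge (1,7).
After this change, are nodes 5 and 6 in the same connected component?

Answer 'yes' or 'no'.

Initial components: {0,6} {1,2,3,4,5,7,8}
Adding edge (1,7): both already in same component {1,2,3,4,5,7,8}. No change.
New components: {0,6} {1,2,3,4,5,7,8}
Are 5 and 6 in the same component? no

Answer: no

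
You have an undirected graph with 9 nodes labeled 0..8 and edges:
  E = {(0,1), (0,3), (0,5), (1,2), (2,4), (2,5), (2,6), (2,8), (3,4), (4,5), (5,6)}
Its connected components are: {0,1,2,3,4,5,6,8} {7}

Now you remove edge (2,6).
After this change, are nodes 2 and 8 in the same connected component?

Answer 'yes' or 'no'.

Answer: yes

Derivation:
Initial components: {0,1,2,3,4,5,6,8} {7}
Removing edge (2,6): not a bridge — component count unchanged at 2.
New components: {0,1,2,3,4,5,6,8} {7}
Are 2 and 8 in the same component? yes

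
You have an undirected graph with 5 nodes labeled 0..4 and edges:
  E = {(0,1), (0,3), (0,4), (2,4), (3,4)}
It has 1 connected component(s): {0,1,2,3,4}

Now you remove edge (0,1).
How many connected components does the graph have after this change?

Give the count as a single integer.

Answer: 2

Derivation:
Initial component count: 1
Remove (0,1): it was a bridge. Count increases: 1 -> 2.
  After removal, components: {0,2,3,4} {1}
New component count: 2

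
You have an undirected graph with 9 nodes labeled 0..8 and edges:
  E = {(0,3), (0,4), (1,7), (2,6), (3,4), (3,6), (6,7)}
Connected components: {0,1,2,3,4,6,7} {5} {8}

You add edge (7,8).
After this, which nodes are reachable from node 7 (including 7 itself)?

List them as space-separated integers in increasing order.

Answer: 0 1 2 3 4 6 7 8

Derivation:
Before: nodes reachable from 7: {0,1,2,3,4,6,7}
Adding (7,8): merges 7's component with another. Reachability grows.
After: nodes reachable from 7: {0,1,2,3,4,6,7,8}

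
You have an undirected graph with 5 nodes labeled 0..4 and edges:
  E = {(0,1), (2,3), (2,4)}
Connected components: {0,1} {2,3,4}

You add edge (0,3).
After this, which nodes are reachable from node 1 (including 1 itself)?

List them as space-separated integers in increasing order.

Before: nodes reachable from 1: {0,1}
Adding (0,3): merges 1's component with another. Reachability grows.
After: nodes reachable from 1: {0,1,2,3,4}

Answer: 0 1 2 3 4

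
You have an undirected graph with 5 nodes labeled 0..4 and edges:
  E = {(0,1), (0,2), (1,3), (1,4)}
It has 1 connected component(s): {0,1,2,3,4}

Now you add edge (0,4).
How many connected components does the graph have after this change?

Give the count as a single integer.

Initial component count: 1
Add (0,4): endpoints already in same component. Count unchanged: 1.
New component count: 1

Answer: 1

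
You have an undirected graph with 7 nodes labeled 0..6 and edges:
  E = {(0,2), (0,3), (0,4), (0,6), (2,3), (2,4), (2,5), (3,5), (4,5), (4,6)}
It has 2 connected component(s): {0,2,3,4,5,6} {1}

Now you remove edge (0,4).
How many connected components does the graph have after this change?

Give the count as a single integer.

Answer: 2

Derivation:
Initial component count: 2
Remove (0,4): not a bridge. Count unchanged: 2.
  After removal, components: {0,2,3,4,5,6} {1}
New component count: 2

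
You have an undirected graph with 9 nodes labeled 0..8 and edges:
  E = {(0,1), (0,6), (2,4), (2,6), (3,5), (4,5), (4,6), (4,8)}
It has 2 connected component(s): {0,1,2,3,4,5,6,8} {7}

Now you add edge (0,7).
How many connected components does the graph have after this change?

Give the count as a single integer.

Answer: 1

Derivation:
Initial component count: 2
Add (0,7): merges two components. Count decreases: 2 -> 1.
New component count: 1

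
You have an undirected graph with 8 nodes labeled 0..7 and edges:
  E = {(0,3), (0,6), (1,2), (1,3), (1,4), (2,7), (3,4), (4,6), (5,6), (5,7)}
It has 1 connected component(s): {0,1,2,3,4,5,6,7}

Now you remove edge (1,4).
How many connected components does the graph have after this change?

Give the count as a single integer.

Initial component count: 1
Remove (1,4): not a bridge. Count unchanged: 1.
  After removal, components: {0,1,2,3,4,5,6,7}
New component count: 1

Answer: 1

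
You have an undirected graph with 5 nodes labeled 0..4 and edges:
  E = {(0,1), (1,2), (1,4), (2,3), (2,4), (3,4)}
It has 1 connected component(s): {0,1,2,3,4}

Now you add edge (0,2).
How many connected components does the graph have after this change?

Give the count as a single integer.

Initial component count: 1
Add (0,2): endpoints already in same component. Count unchanged: 1.
New component count: 1

Answer: 1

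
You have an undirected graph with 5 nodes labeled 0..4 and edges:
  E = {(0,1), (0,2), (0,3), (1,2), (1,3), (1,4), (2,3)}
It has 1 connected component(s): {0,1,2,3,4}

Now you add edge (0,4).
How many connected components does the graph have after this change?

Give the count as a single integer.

Initial component count: 1
Add (0,4): endpoints already in same component. Count unchanged: 1.
New component count: 1

Answer: 1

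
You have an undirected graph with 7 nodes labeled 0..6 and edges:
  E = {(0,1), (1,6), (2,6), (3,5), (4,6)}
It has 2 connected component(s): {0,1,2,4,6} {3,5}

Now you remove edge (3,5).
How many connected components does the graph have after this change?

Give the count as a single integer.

Answer: 3

Derivation:
Initial component count: 2
Remove (3,5): it was a bridge. Count increases: 2 -> 3.
  After removal, components: {0,1,2,4,6} {3} {5}
New component count: 3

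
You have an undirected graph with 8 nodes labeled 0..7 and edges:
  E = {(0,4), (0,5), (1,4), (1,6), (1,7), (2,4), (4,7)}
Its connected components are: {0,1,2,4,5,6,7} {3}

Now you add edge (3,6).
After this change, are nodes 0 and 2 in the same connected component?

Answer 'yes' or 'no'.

Initial components: {0,1,2,4,5,6,7} {3}
Adding edge (3,6): merges {3} and {0,1,2,4,5,6,7}.
New components: {0,1,2,3,4,5,6,7}
Are 0 and 2 in the same component? yes

Answer: yes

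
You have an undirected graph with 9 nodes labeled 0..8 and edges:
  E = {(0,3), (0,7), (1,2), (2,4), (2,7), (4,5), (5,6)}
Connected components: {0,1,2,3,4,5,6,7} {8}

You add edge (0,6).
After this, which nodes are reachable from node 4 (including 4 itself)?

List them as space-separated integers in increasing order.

Before: nodes reachable from 4: {0,1,2,3,4,5,6,7}
Adding (0,6): both endpoints already in same component. Reachability from 4 unchanged.
After: nodes reachable from 4: {0,1,2,3,4,5,6,7}

Answer: 0 1 2 3 4 5 6 7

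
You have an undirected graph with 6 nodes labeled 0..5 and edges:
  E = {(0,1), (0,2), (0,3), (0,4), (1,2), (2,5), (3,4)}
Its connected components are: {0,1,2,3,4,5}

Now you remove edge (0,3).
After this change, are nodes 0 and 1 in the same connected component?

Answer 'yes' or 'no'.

Initial components: {0,1,2,3,4,5}
Removing edge (0,3): not a bridge — component count unchanged at 1.
New components: {0,1,2,3,4,5}
Are 0 and 1 in the same component? yes

Answer: yes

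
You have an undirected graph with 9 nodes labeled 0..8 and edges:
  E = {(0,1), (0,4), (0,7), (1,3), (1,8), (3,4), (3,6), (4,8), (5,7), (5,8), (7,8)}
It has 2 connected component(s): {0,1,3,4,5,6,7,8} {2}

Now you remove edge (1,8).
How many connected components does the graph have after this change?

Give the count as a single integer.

Initial component count: 2
Remove (1,8): not a bridge. Count unchanged: 2.
  After removal, components: {0,1,3,4,5,6,7,8} {2}
New component count: 2

Answer: 2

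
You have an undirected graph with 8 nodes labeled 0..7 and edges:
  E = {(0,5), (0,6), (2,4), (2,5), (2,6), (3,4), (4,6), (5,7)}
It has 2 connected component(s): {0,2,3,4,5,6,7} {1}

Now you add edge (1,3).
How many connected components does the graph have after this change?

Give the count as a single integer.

Initial component count: 2
Add (1,3): merges two components. Count decreases: 2 -> 1.
New component count: 1

Answer: 1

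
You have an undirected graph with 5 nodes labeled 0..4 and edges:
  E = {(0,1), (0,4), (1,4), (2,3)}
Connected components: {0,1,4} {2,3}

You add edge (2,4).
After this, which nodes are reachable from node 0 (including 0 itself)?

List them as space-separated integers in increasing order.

Before: nodes reachable from 0: {0,1,4}
Adding (2,4): merges 0's component with another. Reachability grows.
After: nodes reachable from 0: {0,1,2,3,4}

Answer: 0 1 2 3 4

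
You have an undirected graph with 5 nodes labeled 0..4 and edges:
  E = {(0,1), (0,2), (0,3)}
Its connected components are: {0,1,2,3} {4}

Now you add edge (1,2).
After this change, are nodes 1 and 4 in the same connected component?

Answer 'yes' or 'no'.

Initial components: {0,1,2,3} {4}
Adding edge (1,2): both already in same component {0,1,2,3}. No change.
New components: {0,1,2,3} {4}
Are 1 and 4 in the same component? no

Answer: no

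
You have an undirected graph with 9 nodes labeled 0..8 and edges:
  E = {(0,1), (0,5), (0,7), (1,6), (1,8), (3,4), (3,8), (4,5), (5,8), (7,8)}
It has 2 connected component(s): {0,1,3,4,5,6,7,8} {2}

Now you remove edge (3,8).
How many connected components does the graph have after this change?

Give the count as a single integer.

Initial component count: 2
Remove (3,8): not a bridge. Count unchanged: 2.
  After removal, components: {0,1,3,4,5,6,7,8} {2}
New component count: 2

Answer: 2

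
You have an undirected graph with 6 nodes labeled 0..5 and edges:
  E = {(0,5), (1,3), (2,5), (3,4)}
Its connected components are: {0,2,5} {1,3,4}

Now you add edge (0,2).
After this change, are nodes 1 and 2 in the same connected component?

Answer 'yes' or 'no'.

Answer: no

Derivation:
Initial components: {0,2,5} {1,3,4}
Adding edge (0,2): both already in same component {0,2,5}. No change.
New components: {0,2,5} {1,3,4}
Are 1 and 2 in the same component? no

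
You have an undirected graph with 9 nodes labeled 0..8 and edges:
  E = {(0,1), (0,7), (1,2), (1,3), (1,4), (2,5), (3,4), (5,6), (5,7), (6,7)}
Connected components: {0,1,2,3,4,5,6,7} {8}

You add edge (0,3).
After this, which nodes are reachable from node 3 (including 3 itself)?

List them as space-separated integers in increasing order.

Before: nodes reachable from 3: {0,1,2,3,4,5,6,7}
Adding (0,3): both endpoints already in same component. Reachability from 3 unchanged.
After: nodes reachable from 3: {0,1,2,3,4,5,6,7}

Answer: 0 1 2 3 4 5 6 7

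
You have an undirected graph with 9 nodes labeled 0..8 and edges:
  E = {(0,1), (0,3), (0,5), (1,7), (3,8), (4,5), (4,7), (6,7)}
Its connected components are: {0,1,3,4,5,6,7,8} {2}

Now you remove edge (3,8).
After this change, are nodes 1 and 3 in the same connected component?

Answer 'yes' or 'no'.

Answer: yes

Derivation:
Initial components: {0,1,3,4,5,6,7,8} {2}
Removing edge (3,8): it was a bridge — component count 2 -> 3.
New components: {0,1,3,4,5,6,7} {2} {8}
Are 1 and 3 in the same component? yes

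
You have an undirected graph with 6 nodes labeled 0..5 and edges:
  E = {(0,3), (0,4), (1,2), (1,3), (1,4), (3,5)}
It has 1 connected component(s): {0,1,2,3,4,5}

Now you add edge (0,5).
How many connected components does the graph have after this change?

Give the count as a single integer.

Initial component count: 1
Add (0,5): endpoints already in same component. Count unchanged: 1.
New component count: 1

Answer: 1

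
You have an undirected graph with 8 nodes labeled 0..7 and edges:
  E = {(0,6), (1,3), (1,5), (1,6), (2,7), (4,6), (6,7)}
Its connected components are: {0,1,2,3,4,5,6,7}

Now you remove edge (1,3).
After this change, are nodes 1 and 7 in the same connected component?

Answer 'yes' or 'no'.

Initial components: {0,1,2,3,4,5,6,7}
Removing edge (1,3): it was a bridge — component count 1 -> 2.
New components: {0,1,2,4,5,6,7} {3}
Are 1 and 7 in the same component? yes

Answer: yes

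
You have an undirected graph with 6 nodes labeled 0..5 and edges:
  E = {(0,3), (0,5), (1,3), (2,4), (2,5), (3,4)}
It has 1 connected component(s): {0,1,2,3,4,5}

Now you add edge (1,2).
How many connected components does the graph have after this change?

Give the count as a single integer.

Answer: 1

Derivation:
Initial component count: 1
Add (1,2): endpoints already in same component. Count unchanged: 1.
New component count: 1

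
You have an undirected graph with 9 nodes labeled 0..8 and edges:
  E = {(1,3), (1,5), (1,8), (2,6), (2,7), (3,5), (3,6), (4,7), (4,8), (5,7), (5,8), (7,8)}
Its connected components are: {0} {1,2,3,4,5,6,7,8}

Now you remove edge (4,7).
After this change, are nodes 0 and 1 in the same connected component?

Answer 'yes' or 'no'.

Initial components: {0} {1,2,3,4,5,6,7,8}
Removing edge (4,7): not a bridge — component count unchanged at 2.
New components: {0} {1,2,3,4,5,6,7,8}
Are 0 and 1 in the same component? no

Answer: no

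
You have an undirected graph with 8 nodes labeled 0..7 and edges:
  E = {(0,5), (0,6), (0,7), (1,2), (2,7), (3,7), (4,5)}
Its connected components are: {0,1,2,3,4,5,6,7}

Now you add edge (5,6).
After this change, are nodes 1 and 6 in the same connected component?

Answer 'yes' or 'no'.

Answer: yes

Derivation:
Initial components: {0,1,2,3,4,5,6,7}
Adding edge (5,6): both already in same component {0,1,2,3,4,5,6,7}. No change.
New components: {0,1,2,3,4,5,6,7}
Are 1 and 6 in the same component? yes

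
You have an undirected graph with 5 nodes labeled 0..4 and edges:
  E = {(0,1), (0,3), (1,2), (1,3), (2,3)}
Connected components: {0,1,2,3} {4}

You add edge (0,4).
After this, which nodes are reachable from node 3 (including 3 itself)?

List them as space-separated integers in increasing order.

Before: nodes reachable from 3: {0,1,2,3}
Adding (0,4): merges 3's component with another. Reachability grows.
After: nodes reachable from 3: {0,1,2,3,4}

Answer: 0 1 2 3 4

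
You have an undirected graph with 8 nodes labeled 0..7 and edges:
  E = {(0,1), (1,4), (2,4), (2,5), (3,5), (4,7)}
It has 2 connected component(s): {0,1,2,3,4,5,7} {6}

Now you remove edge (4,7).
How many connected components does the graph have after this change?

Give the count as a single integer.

Initial component count: 2
Remove (4,7): it was a bridge. Count increases: 2 -> 3.
  After removal, components: {0,1,2,3,4,5} {6} {7}
New component count: 3

Answer: 3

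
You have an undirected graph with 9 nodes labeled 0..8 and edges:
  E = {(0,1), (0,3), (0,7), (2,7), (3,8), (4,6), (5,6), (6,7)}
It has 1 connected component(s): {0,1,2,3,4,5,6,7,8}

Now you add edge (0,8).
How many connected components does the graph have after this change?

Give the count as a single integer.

Answer: 1

Derivation:
Initial component count: 1
Add (0,8): endpoints already in same component. Count unchanged: 1.
New component count: 1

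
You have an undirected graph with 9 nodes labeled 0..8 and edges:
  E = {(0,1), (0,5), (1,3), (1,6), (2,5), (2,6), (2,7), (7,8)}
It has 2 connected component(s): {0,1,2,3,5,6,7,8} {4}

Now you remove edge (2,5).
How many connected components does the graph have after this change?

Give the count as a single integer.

Answer: 2

Derivation:
Initial component count: 2
Remove (2,5): not a bridge. Count unchanged: 2.
  After removal, components: {0,1,2,3,5,6,7,8} {4}
New component count: 2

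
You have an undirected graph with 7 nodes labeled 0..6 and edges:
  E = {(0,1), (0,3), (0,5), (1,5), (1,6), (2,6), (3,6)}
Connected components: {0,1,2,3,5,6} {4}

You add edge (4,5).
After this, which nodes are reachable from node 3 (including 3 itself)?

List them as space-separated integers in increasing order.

Answer: 0 1 2 3 4 5 6

Derivation:
Before: nodes reachable from 3: {0,1,2,3,5,6}
Adding (4,5): merges 3's component with another. Reachability grows.
After: nodes reachable from 3: {0,1,2,3,4,5,6}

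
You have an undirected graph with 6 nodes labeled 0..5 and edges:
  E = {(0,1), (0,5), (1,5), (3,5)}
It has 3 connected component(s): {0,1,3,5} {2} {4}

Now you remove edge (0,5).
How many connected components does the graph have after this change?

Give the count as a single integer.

Initial component count: 3
Remove (0,5): not a bridge. Count unchanged: 3.
  After removal, components: {0,1,3,5} {2} {4}
New component count: 3

Answer: 3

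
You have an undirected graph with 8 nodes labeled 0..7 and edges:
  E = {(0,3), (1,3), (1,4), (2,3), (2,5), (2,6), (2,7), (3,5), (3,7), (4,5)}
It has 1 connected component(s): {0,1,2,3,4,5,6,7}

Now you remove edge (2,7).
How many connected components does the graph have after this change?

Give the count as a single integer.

Initial component count: 1
Remove (2,7): not a bridge. Count unchanged: 1.
  After removal, components: {0,1,2,3,4,5,6,7}
New component count: 1

Answer: 1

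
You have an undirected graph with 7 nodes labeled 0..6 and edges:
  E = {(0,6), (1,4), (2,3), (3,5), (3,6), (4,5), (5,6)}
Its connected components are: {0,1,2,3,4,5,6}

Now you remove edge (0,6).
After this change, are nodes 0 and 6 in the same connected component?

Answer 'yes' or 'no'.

Initial components: {0,1,2,3,4,5,6}
Removing edge (0,6): it was a bridge — component count 1 -> 2.
New components: {0} {1,2,3,4,5,6}
Are 0 and 6 in the same component? no

Answer: no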